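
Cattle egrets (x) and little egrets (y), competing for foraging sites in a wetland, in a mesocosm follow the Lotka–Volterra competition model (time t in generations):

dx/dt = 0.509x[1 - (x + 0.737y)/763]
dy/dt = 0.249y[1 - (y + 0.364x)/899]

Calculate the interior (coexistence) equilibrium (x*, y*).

Setting both brackets to zero gives the nullclines x + 0.737y = 763 and 0.364x + y = 899.
Substituting y = 899 - 0.364x into the first: x(1 - 0.737·0.364) = 763 - 0.737·899.
So x* = 100/0.732 = 137, and then y* = 899 - 0.364·137 = 849.

x* ≈ 137, y* ≈ 849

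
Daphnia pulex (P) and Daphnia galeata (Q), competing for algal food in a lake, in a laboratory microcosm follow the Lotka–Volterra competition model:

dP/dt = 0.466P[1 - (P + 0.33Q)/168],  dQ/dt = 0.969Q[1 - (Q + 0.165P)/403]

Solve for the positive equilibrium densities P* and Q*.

P* ≈ 37, Q* ≈ 397

Setting both brackets to zero gives the nullclines P + 0.33Q = 168 and 0.165P + Q = 403.
Substituting Q = 403 - 0.165P into the first: P(1 - 0.33·0.165) = 168 - 0.33·403.
So P* = 35/0.946 = 37, and then Q* = 403 - 0.165·37 = 397.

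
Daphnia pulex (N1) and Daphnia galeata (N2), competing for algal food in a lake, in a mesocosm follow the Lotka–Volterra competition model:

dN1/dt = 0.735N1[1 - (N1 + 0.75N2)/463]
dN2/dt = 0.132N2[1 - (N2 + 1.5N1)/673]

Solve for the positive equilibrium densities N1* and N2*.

N1* ≈ 334, N2* ≈ 172

Setting both brackets to zero gives the nullclines N1 + 0.75N2 = 463 and 1.5N1 + N2 = 673.
Substituting N2 = 673 - 1.5N1 into the first: N1(1 - 0.75·1.5) = 463 - 0.75·673.
So N1* = -41.8/-0.125 = 334, and then N2* = 673 - 1.5·334 = 172.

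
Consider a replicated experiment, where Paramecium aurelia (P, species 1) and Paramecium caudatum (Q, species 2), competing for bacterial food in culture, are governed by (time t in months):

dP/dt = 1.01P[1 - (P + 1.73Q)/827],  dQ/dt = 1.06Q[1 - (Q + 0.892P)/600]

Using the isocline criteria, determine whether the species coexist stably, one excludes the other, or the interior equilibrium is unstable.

Compare the nullcline intercepts: K1/α12 = 827/1.73 = 478 < K2 = 600; K2/α21 = 600/0.892 = 673 < K1 = 827.
Since both are reversed, neither can invade when rare; the interior point is a saddle.

unstable coexistence (outcome depends on initial conditions)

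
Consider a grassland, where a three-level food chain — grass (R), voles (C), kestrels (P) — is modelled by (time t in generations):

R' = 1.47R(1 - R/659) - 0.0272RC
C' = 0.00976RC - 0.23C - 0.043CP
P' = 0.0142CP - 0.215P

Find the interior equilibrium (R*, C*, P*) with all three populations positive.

R* ≈ 474, C* ≈ 15.1, P* ≈ 102

From dP/dt = 0: 0.0142C* = 0.215, so C* = 15.1.
From dR/dt = 0: 1.47(1 - R*/659) = 0.0272·15.1, giving R* = 659·(1 - 0.28) = 474.
From dC/dt = 0: 0.00976·474 - 0.23 = 0.043P*, so P* = 4.4/0.043 = 102.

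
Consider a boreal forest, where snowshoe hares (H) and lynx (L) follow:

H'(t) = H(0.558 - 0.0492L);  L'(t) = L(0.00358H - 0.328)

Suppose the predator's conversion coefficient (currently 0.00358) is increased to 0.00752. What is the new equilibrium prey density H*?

H* ≈ 43.6

At the interior fixed point, setting dL/dt = 0 with L > 0 fixes H* = (predator death rate)/(HL coefficient) — independent of the other coefficients.
With the change, H* = 0.328/0.00752 = 43.6; it falls from 91.6.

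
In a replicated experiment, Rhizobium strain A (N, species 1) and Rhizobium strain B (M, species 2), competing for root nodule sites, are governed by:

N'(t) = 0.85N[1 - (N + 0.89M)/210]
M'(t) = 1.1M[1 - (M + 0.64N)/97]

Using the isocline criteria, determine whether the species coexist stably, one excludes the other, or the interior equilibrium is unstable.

Compare the nullcline intercepts: K1/α12 = 210/0.89 = 236 > K2 = 97; K2/α21 = 97/0.64 = 152 < K1 = 210.
Since the inequalities point opposite ways, species 1 can invade but species 2 cannot.

species 1 excludes species 2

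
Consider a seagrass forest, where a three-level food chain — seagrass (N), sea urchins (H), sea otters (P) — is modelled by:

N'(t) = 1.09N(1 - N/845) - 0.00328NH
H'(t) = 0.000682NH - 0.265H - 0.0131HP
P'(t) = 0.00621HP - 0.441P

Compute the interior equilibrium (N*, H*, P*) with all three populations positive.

N* ≈ 664, H* ≈ 71, P* ≈ 14.4

From dP/dt = 0: 0.00621H* = 0.441, so H* = 71.
From dN/dt = 0: 1.09(1 - N*/845) = 0.00328·71, giving N* = 845·(1 - 0.214) = 664.
From dH/dt = 0: 0.000682·664 - 0.265 = 0.0131P*, so P* = 0.188/0.0131 = 14.4.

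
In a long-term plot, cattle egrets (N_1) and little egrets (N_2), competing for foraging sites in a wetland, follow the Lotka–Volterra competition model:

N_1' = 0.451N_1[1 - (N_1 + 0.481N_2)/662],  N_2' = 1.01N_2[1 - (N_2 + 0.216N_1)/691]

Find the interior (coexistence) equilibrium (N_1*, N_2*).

Setting both brackets to zero gives the nullclines N_1 + 0.481N_2 = 662 and 0.216N_1 + N_2 = 691.
Substituting N_2 = 691 - 0.216N_1 into the first: N_1(1 - 0.481·0.216) = 662 - 0.481·691.
So N_1* = 330/0.896 = 368, and then N_2* = 691 - 0.216·368 = 612.

N_1* ≈ 368, N_2* ≈ 612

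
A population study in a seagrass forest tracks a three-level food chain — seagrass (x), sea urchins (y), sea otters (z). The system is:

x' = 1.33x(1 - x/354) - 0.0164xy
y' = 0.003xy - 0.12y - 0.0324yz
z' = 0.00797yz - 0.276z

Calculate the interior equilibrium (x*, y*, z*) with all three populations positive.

x* ≈ 203, y* ≈ 34.6, z* ≈ 15.1

From dz/dt = 0: 0.00797y* = 0.276, so y* = 34.6.
From dx/dt = 0: 1.33(1 - x*/354) = 0.0164·34.6, giving x* = 354·(1 - 0.427) = 203.
From dy/dt = 0: 0.003·203 - 0.12 = 0.0324z*, so z* = 0.489/0.0324 = 15.1.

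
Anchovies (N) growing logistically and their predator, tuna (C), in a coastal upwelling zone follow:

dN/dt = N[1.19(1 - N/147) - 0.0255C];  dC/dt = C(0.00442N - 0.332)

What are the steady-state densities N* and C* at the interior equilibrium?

N* ≈ 75.1, C* ≈ 22.8

From dC/dt = 0 with C > 0: 0.00442N* = 0.332, so N* = 75.1.
Substitute into dN/dt = 0: 1.19(1 - 75.1/147) = 0.0255C*.
The bracket is 0.489, giving C* = 0.582/0.0255 = 22.8.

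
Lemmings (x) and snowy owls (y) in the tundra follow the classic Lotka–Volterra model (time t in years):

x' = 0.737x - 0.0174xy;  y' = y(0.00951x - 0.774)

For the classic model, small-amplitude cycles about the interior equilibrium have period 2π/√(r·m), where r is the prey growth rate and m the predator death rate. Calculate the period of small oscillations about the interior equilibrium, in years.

Here r = 0.737 and m = 0.774, so r·m = 0.57.
ω = √0.57 = 0.755 per year, hence T = 2π/ω ≈ 8.32 years.

T ≈ 8.32 years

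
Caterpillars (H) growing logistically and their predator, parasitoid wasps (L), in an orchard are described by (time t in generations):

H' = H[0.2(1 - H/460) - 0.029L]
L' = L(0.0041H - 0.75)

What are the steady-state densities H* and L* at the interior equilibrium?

H* ≈ 183, L* ≈ 4.15

From dL/dt = 0 with L > 0: 0.0041H* = 0.75, so H* = 183.
Substitute into dH/dt = 0: 0.2(1 - 183/460) = 0.029L*.
The bracket is 0.602, giving L* = 0.12/0.029 = 4.15.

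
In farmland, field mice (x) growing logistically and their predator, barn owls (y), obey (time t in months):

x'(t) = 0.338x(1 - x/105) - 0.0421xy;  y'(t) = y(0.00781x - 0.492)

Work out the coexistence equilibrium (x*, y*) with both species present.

x* ≈ 63, y* ≈ 3.21

From dy/dt = 0 with y > 0: 0.00781x* = 0.492, so x* = 63.
Substitute into dx/dt = 0: 0.338(1 - 63/105) = 0.0421y*.
The bracket is 0.4, giving y* = 0.135/0.0421 = 3.21.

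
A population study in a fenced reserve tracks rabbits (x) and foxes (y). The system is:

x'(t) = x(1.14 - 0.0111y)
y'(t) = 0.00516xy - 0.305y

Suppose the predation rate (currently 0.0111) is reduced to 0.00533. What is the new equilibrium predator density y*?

y* ≈ 214

At the interior fixed point, setting dx/dt = 0 with x > 0 fixes y* = (prey growth rate)/(xy coefficient) — independent of the other coefficients.
With the change, y* = 1.14/0.00533 = 214; it rises from 103.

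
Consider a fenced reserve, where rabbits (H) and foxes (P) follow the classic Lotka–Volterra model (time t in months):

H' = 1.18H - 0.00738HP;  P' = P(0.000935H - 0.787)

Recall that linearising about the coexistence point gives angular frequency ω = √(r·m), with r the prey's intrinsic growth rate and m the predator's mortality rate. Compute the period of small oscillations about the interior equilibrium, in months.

Here r = 1.18 and m = 0.787, so r·m = 0.929.
ω = √0.929 = 0.964 per month, hence T = 2π/ω ≈ 6.52 months.

T ≈ 6.52 months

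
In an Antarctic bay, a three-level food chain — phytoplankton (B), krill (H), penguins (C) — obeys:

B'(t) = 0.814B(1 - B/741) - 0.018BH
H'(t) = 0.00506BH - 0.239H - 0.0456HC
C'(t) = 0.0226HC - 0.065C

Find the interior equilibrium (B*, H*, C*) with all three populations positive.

B* ≈ 694, H* ≈ 2.88, C* ≈ 71.8

From dC/dt = 0: 0.0226H* = 0.065, so H* = 2.88.
From dB/dt = 0: 0.814(1 - B*/741) = 0.018·2.88, giving B* = 741·(1 - 0.0636) = 694.
From dH/dt = 0: 0.00506·694 - 0.239 = 0.0456C*, so C* = 3.27/0.0456 = 71.8.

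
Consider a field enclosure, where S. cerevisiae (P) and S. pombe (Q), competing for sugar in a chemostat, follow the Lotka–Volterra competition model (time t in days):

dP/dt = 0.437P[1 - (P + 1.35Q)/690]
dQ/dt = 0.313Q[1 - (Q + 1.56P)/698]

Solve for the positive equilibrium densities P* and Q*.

Setting both brackets to zero gives the nullclines P + 1.35Q = 690 and 1.56P + Q = 698.
Substituting Q = 698 - 1.56P into the first: P(1 - 1.35·1.56) = 690 - 1.35·698.
So P* = -252/-1.11 = 228, and then Q* = 698 - 1.56·228 = 342.

P* ≈ 228, Q* ≈ 342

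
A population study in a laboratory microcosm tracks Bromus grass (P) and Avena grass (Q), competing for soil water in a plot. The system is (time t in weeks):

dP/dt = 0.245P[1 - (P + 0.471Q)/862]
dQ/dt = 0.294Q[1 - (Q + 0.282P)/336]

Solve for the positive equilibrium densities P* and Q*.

P* ≈ 812, Q* ≈ 107

Setting both brackets to zero gives the nullclines P + 0.471Q = 862 and 0.282P + Q = 336.
Substituting Q = 336 - 0.282P into the first: P(1 - 0.471·0.282) = 862 - 0.471·336.
So P* = 704/0.867 = 812, and then Q* = 336 - 0.282·812 = 107.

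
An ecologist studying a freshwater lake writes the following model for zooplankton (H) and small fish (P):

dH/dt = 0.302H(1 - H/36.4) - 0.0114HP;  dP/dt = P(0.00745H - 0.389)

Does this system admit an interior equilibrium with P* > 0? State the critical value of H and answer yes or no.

Threshold H = 52.2; K < 52.2, so no, the predator goes extinct.

The predator equation gives dP/dt > 0 only when H > 0.389/0.00745 = 52.2.
Without the predator, H → K = 36.4. Since 36.4 < 52.2, the predator cannot invade.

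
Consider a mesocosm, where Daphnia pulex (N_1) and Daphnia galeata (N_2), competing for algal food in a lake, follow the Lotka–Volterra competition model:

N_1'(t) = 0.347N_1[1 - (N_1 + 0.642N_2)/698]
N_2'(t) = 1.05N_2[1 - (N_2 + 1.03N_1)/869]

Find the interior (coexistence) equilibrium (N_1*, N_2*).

Setting both brackets to zero gives the nullclines N_1 + 0.642N_2 = 698 and 1.03N_1 + N_2 = 869.
Substituting N_2 = 869 - 1.03N_1 into the first: N_1(1 - 0.642·1.03) = 698 - 0.642·869.
So N_1* = 140/0.339 = 414, and then N_2* = 869 - 1.03·414 = 443.

N_1* ≈ 414, N_2* ≈ 443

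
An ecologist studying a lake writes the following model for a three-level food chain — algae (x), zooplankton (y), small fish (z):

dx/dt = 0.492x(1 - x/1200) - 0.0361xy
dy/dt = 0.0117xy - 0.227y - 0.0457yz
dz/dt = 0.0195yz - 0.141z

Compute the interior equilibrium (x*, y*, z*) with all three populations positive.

From dz/dt = 0: 0.0195y* = 0.141, so y* = 7.23.
From dx/dt = 0: 0.492(1 - x*/1200) = 0.0361·7.23, giving x* = 1200·(1 - 0.531) = 563.
From dy/dt = 0: 0.0117·563 - 0.227 = 0.0457z*, so z* = 6.36/0.0457 = 139.

x* ≈ 563, y* ≈ 7.23, z* ≈ 139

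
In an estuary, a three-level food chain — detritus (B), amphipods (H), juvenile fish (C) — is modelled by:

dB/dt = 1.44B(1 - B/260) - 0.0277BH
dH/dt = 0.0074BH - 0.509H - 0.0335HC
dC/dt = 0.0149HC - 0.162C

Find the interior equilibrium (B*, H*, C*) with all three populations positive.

From dC/dt = 0: 0.0149H* = 0.162, so H* = 10.9.
From dB/dt = 0: 1.44(1 - B*/260) = 0.0277·10.9, giving B* = 260·(1 - 0.209) = 206.
From dH/dt = 0: 0.0074·206 - 0.509 = 0.0335C*, so C* = 1.01/0.0335 = 30.2.

B* ≈ 206, H* ≈ 10.9, C* ≈ 30.2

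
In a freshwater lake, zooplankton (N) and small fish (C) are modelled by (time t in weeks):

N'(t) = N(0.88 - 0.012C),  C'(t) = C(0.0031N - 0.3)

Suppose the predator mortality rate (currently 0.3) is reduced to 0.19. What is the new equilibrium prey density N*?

N* ≈ 61.3

At the interior fixed point, setting dC/dt = 0 with C > 0 fixes N* = (predator death rate)/(NC coefficient) — independent of the other coefficients.
With the change, N* = 0.19/0.0031 = 61.3; it falls from 96.8.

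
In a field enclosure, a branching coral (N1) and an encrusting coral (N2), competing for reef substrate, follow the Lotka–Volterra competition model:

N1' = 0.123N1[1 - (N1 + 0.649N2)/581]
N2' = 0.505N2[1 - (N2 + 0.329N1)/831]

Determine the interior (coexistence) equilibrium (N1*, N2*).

N1* ≈ 53, N2* ≈ 814

Setting both brackets to zero gives the nullclines N1 + 0.649N2 = 581 and 0.329N1 + N2 = 831.
Substituting N2 = 831 - 0.329N1 into the first: N1(1 - 0.649·0.329) = 581 - 0.649·831.
So N1* = 41.7/0.786 = 53, and then N2* = 831 - 0.329·53 = 814.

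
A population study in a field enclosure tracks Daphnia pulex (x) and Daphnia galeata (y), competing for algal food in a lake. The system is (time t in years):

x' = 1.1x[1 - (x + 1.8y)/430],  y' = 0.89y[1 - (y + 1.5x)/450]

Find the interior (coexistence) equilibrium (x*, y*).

x* ≈ 224, y* ≈ 115

Setting both brackets to zero gives the nullclines x + 1.8y = 430 and 1.5x + y = 450.
Substituting y = 450 - 1.5x into the first: x(1 - 1.8·1.5) = 430 - 1.8·450.
So x* = -380/-1.7 = 224, and then y* = 450 - 1.5·224 = 115.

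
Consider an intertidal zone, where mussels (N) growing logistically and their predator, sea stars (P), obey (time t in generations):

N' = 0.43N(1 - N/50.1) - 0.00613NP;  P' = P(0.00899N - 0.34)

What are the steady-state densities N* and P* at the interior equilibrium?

From dP/dt = 0 with P > 0: 0.00899N* = 0.34, so N* = 37.8.
Substitute into dN/dt = 0: 0.43(1 - 37.8/50.1) = 0.00613P*.
The bracket is 0.245, giving P* = 0.105/0.00613 = 17.2.

N* ≈ 37.8, P* ≈ 17.2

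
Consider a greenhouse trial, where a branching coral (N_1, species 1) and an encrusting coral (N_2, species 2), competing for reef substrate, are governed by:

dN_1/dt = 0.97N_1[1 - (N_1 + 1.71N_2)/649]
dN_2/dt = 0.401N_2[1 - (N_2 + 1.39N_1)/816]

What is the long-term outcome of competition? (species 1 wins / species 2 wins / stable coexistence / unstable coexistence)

Compare the nullcline intercepts: K1/α12 = 649/1.71 = 380 < K2 = 816; K2/α21 = 816/1.39 = 587 < K1 = 649.
Since both are reversed, neither can invade when rare; the interior point is a saddle.

unstable coexistence (outcome depends on initial conditions)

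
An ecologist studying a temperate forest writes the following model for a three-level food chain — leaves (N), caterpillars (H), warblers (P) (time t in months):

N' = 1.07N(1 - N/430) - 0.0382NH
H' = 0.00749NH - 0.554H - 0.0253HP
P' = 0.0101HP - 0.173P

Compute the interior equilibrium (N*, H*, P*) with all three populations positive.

N* ≈ 167, H* ≈ 17.1, P* ≈ 27.6

From dP/dt = 0: 0.0101H* = 0.173, so H* = 17.1.
From dN/dt = 0: 1.07(1 - N*/430) = 0.0382·17.1, giving N* = 430·(1 - 0.612) = 167.
From dH/dt = 0: 0.00749·167 - 0.554 = 0.0253P*, so P* = 0.697/0.0253 = 27.6.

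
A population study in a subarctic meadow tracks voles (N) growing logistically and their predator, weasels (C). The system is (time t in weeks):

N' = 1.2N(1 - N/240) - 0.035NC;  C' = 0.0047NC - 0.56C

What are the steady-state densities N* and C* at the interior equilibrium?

From dC/dt = 0 with C > 0: 0.0047N* = 0.56, so N* = 119.
Substitute into dN/dt = 0: 1.2(1 - 119/240) = 0.035C*.
The bracket is 0.504, giving C* = 0.604/0.035 = 17.3.

N* ≈ 119, C* ≈ 17.3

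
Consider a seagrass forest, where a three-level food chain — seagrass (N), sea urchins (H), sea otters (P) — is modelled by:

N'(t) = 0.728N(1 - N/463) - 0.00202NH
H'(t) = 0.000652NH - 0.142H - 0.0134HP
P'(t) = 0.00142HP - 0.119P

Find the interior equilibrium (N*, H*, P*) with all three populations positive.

N* ≈ 355, H* ≈ 83.8, P* ≈ 6.69

From dP/dt = 0: 0.00142H* = 0.119, so H* = 83.8.
From dN/dt = 0: 0.728(1 - N*/463) = 0.00202·83.8, giving N* = 463·(1 - 0.233) = 355.
From dH/dt = 0: 0.000652·355 - 0.142 = 0.0134P*, so P* = 0.0897/0.0134 = 6.69.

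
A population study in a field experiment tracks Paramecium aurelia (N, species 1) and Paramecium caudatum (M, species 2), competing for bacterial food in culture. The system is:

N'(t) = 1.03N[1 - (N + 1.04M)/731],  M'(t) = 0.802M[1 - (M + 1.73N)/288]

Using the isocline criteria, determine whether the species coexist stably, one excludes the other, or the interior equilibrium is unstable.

species 1 excludes species 2

Compare the nullcline intercepts: K1/α12 = 731/1.04 = 703 > K2 = 288; K2/α21 = 288/1.73 = 166 < K1 = 731.
Since the inequalities point opposite ways, species 1 can invade but species 2 cannot.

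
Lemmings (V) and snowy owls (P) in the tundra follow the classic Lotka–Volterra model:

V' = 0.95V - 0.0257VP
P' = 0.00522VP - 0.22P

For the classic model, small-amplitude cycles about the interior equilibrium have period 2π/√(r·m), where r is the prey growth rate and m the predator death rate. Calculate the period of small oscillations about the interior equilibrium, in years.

T ≈ 13.7 years

Here r = 0.95 and m = 0.22, so r·m = 0.209.
ω = √0.209 = 0.457 per year, hence T = 2π/ω ≈ 13.7 years.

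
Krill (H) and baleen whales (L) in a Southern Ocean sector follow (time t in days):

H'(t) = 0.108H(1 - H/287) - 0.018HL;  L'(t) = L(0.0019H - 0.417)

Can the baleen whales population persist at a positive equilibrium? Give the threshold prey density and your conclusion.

The predator equation gives dL/dt > 0 only when H > 0.417/0.0019 = 219.
Without the predator, H → K = 287. Since 287 > 219, the predator can invade and persist.

Threshold H = 219; K > 219, so yes, the predator persists.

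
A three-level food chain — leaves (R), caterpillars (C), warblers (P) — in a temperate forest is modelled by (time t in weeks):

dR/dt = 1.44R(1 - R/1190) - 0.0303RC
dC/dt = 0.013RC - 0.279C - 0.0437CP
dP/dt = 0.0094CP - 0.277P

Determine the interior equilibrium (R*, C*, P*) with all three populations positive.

R* ≈ 452, C* ≈ 29.5, P* ≈ 128

From dP/dt = 0: 0.0094C* = 0.277, so C* = 29.5.
From dR/dt = 0: 1.44(1 - R*/1190) = 0.0303·29.5, giving R* = 1190·(1 - 0.62) = 452.
From dC/dt = 0: 0.013·452 - 0.279 = 0.0437P*, so P* = 5.6/0.0437 = 128.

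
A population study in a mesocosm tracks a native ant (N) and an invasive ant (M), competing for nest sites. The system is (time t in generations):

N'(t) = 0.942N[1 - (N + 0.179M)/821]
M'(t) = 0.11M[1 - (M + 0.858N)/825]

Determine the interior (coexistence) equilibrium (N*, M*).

Setting both brackets to zero gives the nullclines N + 0.179M = 821 and 0.858N + M = 825.
Substituting M = 825 - 0.858N into the first: N(1 - 0.179·0.858) = 821 - 0.179·825.
So N* = 673/0.846 = 795, and then M* = 825 - 0.858·795 = 142.

N* ≈ 795, M* ≈ 142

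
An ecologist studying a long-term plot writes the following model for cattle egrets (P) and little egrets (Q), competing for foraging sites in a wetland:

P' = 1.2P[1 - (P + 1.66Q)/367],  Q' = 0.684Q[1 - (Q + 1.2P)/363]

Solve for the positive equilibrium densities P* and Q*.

Setting both brackets to zero gives the nullclines P + 1.66Q = 367 and 1.2P + Q = 363.
Substituting Q = 363 - 1.2P into the first: P(1 - 1.66·1.2) = 367 - 1.66·363.
So P* = -236/-0.992 = 237, and then Q* = 363 - 1.2·237 = 78.

P* ≈ 237, Q* ≈ 78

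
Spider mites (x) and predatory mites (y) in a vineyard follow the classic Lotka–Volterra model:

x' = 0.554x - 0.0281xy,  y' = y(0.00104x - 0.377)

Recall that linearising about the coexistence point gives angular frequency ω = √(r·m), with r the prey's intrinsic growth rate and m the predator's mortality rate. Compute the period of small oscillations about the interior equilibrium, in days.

Here r = 0.554 and m = 0.377, so r·m = 0.209.
ω = √0.209 = 0.457 per day, hence T = 2π/ω ≈ 13.7 days.

T ≈ 13.7 days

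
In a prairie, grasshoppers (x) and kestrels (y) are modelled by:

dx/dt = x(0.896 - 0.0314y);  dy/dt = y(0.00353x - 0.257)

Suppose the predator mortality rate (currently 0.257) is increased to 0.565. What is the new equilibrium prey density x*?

At the interior fixed point, setting dy/dt = 0 with y > 0 fixes x* = (predator death rate)/(xy coefficient) — independent of the other coefficients.
With the change, x* = 0.565/0.00353 = 160; it rises from 72.8.

x* ≈ 160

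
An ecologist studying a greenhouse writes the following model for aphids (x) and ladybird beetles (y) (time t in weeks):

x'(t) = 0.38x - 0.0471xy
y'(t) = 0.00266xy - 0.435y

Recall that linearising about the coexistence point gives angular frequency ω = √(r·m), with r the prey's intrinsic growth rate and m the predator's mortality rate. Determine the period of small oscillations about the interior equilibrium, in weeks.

Here r = 0.38 and m = 0.435, so r·m = 0.165.
ω = √0.165 = 0.407 per week, hence T = 2π/ω ≈ 15.5 weeks.

T ≈ 15.5 weeks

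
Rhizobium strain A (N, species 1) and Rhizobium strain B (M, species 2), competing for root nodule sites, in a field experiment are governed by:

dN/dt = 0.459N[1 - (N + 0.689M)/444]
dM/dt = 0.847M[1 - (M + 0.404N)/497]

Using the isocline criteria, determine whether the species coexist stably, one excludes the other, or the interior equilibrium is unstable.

Compare the nullcline intercepts: K1/α12 = 444/0.689 = 644 > K2 = 497; K2/α21 = 497/0.404 = 1230 > K1 = 444.
Since both inequalities hold, each species can invade when rare, so the interior equilibrium is stable.

stable coexistence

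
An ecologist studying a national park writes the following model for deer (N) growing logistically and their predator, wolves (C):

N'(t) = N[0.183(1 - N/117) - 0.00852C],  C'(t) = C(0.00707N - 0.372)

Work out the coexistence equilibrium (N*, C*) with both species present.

N* ≈ 52.6, C* ≈ 11.8

From dC/dt = 0 with C > 0: 0.00707N* = 0.372, so N* = 52.6.
Substitute into dN/dt = 0: 0.183(1 - 52.6/117) = 0.00852C*.
The bracket is 0.55, giving C* = 0.101/0.00852 = 11.8.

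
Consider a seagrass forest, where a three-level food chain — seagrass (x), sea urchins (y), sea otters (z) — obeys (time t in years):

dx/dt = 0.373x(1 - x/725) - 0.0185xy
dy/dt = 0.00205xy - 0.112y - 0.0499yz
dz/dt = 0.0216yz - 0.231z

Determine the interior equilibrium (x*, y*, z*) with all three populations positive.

x* ≈ 340, y* ≈ 10.7, z* ≈ 11.7

From dz/dt = 0: 0.0216y* = 0.231, so y* = 10.7.
From dx/dt = 0: 0.373(1 - x*/725) = 0.0185·10.7, giving x* = 725·(1 - 0.53) = 340.
From dy/dt = 0: 0.00205·340 - 0.112 = 0.0499z*, so z* = 0.586/0.0499 = 11.7.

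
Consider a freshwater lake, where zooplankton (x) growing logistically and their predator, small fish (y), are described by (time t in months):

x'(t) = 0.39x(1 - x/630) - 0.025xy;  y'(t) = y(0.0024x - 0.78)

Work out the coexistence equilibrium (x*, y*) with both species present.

x* ≈ 325, y* ≈ 7.55

From dy/dt = 0 with y > 0: 0.0024x* = 0.78, so x* = 325.
Substitute into dx/dt = 0: 0.39(1 - 325/630) = 0.025y*.
The bracket is 0.484, giving y* = 0.189/0.025 = 7.55.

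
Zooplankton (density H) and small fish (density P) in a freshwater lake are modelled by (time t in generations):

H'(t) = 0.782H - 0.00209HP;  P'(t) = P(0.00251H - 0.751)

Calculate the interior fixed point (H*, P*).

Set dP/dt = 0 with P > 0: 0.00251H - 0.751 = 0, so H* = 0.751/0.00251 = 299.
Set dH/dt = 0 with H > 0: 0.782 - 0.00209P = 0, so P* = 0.782/0.00209 = 374.

H* ≈ 299, P* ≈ 374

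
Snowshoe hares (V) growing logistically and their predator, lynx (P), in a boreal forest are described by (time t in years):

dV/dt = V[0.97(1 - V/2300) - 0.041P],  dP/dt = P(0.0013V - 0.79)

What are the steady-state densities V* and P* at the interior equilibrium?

From dP/dt = 0 with P > 0: 0.0013V* = 0.79, so V* = 608.
Substitute into dV/dt = 0: 0.97(1 - 608/2300) = 0.041P*.
The bracket is 0.736, giving P* = 0.714/0.041 = 17.4.

V* ≈ 608, P* ≈ 17.4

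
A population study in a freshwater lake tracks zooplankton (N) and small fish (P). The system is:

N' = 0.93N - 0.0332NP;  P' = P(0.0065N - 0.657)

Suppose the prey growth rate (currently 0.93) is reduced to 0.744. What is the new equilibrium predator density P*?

At the interior fixed point, setting dN/dt = 0 with N > 0 fixes P* = (prey growth rate)/(NP coefficient) — independent of the other coefficients.
With the change, P* = 0.744/0.0332 = 22.4; it falls from 28.

P* ≈ 22.4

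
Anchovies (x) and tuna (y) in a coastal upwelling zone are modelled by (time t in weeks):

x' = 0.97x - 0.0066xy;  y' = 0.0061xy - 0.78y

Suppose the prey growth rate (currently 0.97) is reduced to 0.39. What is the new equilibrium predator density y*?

y* ≈ 59.1

At the interior fixed point, setting dx/dt = 0 with x > 0 fixes y* = (prey growth rate)/(xy coefficient) — independent of the other coefficients.
With the change, y* = 0.39/0.0066 = 59.1; it falls from 147.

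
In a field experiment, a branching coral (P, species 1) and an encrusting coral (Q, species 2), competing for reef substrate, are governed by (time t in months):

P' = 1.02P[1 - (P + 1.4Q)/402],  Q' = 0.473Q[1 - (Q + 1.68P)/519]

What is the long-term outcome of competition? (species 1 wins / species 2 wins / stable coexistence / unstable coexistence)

unstable coexistence (outcome depends on initial conditions)

Compare the nullcline intercepts: K1/α12 = 402/1.4 = 287 < K2 = 519; K2/α21 = 519/1.68 = 309 < K1 = 402.
Since both are reversed, neither can invade when rare; the interior point is a saddle.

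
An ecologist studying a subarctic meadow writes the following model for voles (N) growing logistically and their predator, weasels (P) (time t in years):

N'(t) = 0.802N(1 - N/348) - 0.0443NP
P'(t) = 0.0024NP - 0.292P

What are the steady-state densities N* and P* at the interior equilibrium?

From dP/dt = 0 with P > 0: 0.0024N* = 0.292, so N* = 122.
Substitute into dN/dt = 0: 0.802(1 - 122/348) = 0.0443P*.
The bracket is 0.65, giving P* = 0.522/0.0443 = 11.8.

N* ≈ 122, P* ≈ 11.8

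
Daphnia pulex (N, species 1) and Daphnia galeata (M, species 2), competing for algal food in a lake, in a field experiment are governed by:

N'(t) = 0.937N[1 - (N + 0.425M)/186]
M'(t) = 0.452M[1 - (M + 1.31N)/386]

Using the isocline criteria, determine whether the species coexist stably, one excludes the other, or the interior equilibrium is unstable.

stable coexistence

Compare the nullcline intercepts: K1/α12 = 186/0.425 = 438 > K2 = 386; K2/α21 = 386/1.31 = 295 > K1 = 186.
Since both inequalities hold, each species can invade when rare, so the interior equilibrium is stable.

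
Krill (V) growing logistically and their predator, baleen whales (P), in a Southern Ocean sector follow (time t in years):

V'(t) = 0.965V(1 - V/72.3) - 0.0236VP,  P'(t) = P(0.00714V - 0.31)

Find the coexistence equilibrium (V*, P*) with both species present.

V* ≈ 43.4, P* ≈ 16.3

From dP/dt = 0 with P > 0: 0.00714V* = 0.31, so V* = 43.4.
Substitute into dV/dt = 0: 0.965(1 - 43.4/72.3) = 0.0236P*.
The bracket is 0.399, giving P* = 0.386/0.0236 = 16.3.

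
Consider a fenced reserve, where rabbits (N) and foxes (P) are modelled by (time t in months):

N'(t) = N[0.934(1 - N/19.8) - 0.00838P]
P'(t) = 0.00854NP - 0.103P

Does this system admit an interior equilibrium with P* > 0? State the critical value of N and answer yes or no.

The predator equation gives dP/dt > 0 only when N > 0.103/0.00854 = 12.1.
Without the predator, N → K = 19.8. Since 19.8 > 12.1, the predator can invade and persist.

Threshold N = 12.1; K > 12.1, so yes, the predator persists.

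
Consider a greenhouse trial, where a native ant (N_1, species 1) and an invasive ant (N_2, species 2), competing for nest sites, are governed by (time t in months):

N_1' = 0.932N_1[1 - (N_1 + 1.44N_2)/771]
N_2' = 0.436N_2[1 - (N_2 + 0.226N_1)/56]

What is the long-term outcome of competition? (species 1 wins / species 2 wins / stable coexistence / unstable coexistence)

Compare the nullcline intercepts: K1/α12 = 771/1.44 = 535 > K2 = 56; K2/α21 = 56/0.226 = 248 < K1 = 771.
Since the inequalities point opposite ways, species 1 can invade but species 2 cannot.

species 1 excludes species 2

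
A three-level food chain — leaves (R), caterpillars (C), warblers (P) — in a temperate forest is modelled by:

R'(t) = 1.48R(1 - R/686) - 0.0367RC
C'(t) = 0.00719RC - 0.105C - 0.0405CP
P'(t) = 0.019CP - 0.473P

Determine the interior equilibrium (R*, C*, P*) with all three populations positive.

From dP/dt = 0: 0.019C* = 0.473, so C* = 24.9.
From dR/dt = 0: 1.48(1 - R*/686) = 0.0367·24.9, giving R* = 686·(1 - 0.617) = 263.
From dC/dt = 0: 0.00719·263 - 0.105 = 0.0405P*, so P* = 1.78/0.0405 = 44.

R* ≈ 263, C* ≈ 24.9, P* ≈ 44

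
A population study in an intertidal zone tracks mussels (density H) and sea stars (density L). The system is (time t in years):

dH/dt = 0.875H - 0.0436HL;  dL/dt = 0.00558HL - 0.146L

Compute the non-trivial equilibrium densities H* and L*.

Set dL/dt = 0 with L > 0: 0.00558H - 0.146 = 0, so H* = 0.146/0.00558 = 26.2.
Set dH/dt = 0 with H > 0: 0.875 - 0.0436L = 0, so L* = 0.875/0.0436 = 20.1.

H* ≈ 26.2, L* ≈ 20.1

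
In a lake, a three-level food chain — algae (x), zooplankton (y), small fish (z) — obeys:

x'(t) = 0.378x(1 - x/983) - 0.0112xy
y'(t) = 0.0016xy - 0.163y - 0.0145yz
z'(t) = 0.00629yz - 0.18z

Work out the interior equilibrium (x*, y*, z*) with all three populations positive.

From dz/dt = 0: 0.00629y* = 0.18, so y* = 28.6.
From dx/dt = 0: 0.378(1 - x*/983) = 0.0112·28.6, giving x* = 983·(1 - 0.848) = 150.
From dy/dt = 0: 0.0016·150 - 0.163 = 0.0145z*, so z* = 0.0762/0.0145 = 5.26.

x* ≈ 150, y* ≈ 28.6, z* ≈ 5.26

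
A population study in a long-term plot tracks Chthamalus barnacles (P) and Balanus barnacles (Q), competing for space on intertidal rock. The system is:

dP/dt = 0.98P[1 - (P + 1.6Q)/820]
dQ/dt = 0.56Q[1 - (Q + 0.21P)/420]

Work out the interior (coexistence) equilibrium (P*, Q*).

Setting both brackets to zero gives the nullclines P + 1.6Q = 820 and 0.21P + Q = 420.
Substituting Q = 420 - 0.21P into the first: P(1 - 1.6·0.21) = 820 - 1.6·420.
So P* = 148/0.664 = 223, and then Q* = 420 - 0.21·223 = 373.

P* ≈ 223, Q* ≈ 373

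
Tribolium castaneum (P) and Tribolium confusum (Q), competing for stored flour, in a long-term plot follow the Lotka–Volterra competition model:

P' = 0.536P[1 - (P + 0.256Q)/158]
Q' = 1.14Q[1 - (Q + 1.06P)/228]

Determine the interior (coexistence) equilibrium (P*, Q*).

P* ≈ 137, Q* ≈ 83.1

Setting both brackets to zero gives the nullclines P + 0.256Q = 158 and 1.06P + Q = 228.
Substituting Q = 228 - 1.06P into the first: P(1 - 0.256·1.06) = 158 - 0.256·228.
So P* = 99.6/0.729 = 137, and then Q* = 228 - 1.06·137 = 83.1.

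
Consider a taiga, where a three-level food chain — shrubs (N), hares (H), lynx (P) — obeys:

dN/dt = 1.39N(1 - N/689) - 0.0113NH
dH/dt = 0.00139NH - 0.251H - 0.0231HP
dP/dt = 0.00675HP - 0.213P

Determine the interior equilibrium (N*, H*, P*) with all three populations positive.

N* ≈ 512, H* ≈ 31.6, P* ≈ 20

From dP/dt = 0: 0.00675H* = 0.213, so H* = 31.6.
From dN/dt = 0: 1.39(1 - N*/689) = 0.0113·31.6, giving N* = 689·(1 - 0.257) = 512.
From dH/dt = 0: 0.00139·512 - 0.251 = 0.0231P*, so P* = 0.461/0.0231 = 20.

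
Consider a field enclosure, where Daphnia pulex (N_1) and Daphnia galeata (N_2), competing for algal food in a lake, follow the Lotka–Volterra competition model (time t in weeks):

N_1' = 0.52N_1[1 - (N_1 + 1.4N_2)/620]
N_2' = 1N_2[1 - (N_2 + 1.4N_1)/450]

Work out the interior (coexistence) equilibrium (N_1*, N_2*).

Setting both brackets to zero gives the nullclines N_1 + 1.4N_2 = 620 and 1.4N_1 + N_2 = 450.
Substituting N_2 = 450 - 1.4N_1 into the first: N_1(1 - 1.4·1.4) = 620 - 1.4·450.
So N_1* = -10/-0.96 = 10.4, and then N_2* = 450 - 1.4·10.4 = 435.

N_1* ≈ 10.4, N_2* ≈ 435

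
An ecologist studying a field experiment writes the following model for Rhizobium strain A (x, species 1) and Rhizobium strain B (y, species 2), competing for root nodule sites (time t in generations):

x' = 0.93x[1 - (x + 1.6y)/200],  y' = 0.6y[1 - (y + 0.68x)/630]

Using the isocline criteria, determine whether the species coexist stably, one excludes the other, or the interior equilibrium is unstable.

Compare the nullcline intercepts: K1/α12 = 200/1.6 = 125 < K2 = 630; K2/α21 = 630/0.68 = 926 > K1 = 200.
Since the inequalities point opposite ways, species 2 can invade but species 1 cannot.

species 2 excludes species 1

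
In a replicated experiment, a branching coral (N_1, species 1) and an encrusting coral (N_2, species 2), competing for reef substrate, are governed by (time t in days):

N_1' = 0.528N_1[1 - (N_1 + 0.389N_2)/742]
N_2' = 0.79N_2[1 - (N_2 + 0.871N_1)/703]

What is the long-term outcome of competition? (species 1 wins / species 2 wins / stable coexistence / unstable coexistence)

Compare the nullcline intercepts: K1/α12 = 742/0.389 = 1910 > K2 = 703; K2/α21 = 703/0.871 = 807 > K1 = 742.
Since both inequalities hold, each species can invade when rare, so the interior equilibrium is stable.

stable coexistence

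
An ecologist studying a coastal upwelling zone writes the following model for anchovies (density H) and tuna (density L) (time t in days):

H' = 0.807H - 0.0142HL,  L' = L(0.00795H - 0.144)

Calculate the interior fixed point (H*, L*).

H* ≈ 18.1, L* ≈ 56.8

Set dL/dt = 0 with L > 0: 0.00795H - 0.144 = 0, so H* = 0.144/0.00795 = 18.1.
Set dH/dt = 0 with H > 0: 0.807 - 0.0142L = 0, so L* = 0.807/0.0142 = 56.8.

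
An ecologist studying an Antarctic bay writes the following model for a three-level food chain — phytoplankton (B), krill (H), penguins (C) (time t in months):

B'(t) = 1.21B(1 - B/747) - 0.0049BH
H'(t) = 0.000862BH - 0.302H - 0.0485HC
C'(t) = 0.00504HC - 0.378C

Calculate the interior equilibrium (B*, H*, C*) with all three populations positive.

From dC/dt = 0: 0.00504H* = 0.378, so H* = 75.
From dB/dt = 0: 1.21(1 - B*/747) = 0.0049·75, giving B* = 747·(1 - 0.304) = 520.
From dH/dt = 0: 0.000862·520 - 0.302 = 0.0485C*, so C* = 0.146/0.0485 = 3.02.

B* ≈ 520, H* ≈ 75, C* ≈ 3.02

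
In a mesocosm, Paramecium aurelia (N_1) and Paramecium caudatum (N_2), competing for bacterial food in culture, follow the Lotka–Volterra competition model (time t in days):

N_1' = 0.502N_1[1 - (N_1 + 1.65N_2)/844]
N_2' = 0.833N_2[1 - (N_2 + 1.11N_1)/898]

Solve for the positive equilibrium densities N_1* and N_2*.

Setting both brackets to zero gives the nullclines N_1 + 1.65N_2 = 844 and 1.11N_1 + N_2 = 898.
Substituting N_2 = 898 - 1.11N_1 into the first: N_1(1 - 1.65·1.11) = 844 - 1.65·898.
So N_1* = -638/-0.832 = 767, and then N_2* = 898 - 1.11·767 = 46.7.

N_1* ≈ 767, N_2* ≈ 46.7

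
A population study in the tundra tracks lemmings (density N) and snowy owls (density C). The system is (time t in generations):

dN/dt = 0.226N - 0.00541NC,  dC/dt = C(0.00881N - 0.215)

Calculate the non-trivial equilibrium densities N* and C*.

N* ≈ 24.4, C* ≈ 41.8

Set dC/dt = 0 with C > 0: 0.00881N - 0.215 = 0, so N* = 0.215/0.00881 = 24.4.
Set dN/dt = 0 with N > 0: 0.226 - 0.00541C = 0, so C* = 0.226/0.00541 = 41.8.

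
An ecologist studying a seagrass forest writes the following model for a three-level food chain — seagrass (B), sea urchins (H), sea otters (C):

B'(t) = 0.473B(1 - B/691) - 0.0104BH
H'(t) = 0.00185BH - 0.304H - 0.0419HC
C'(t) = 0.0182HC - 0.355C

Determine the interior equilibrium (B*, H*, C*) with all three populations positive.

From dC/dt = 0: 0.0182H* = 0.355, so H* = 19.5.
From dB/dt = 0: 0.473(1 - B*/691) = 0.0104·19.5, giving B* = 691·(1 - 0.429) = 395.
From dH/dt = 0: 0.00185·395 - 0.304 = 0.0419C*, so C* = 0.426/0.0419 = 10.2.

B* ≈ 395, H* ≈ 19.5, C* ≈ 10.2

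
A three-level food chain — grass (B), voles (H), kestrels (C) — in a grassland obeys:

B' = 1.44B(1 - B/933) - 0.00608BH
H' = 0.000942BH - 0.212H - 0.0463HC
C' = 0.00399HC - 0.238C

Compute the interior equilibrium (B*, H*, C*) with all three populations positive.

From dC/dt = 0: 0.00399H* = 0.238, so H* = 59.6.
From dB/dt = 0: 1.44(1 - B*/933) = 0.00608·59.6, giving B* = 933·(1 - 0.252) = 698.
From dH/dt = 0: 0.000942·698 - 0.212 = 0.0463C*, so C* = 0.446/0.0463 = 9.62.

B* ≈ 698, H* ≈ 59.6, C* ≈ 9.62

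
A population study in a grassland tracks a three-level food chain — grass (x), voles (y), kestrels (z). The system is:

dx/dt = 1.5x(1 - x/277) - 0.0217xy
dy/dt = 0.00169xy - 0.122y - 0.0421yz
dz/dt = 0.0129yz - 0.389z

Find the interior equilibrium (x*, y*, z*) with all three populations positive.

From dz/dt = 0: 0.0129y* = 0.389, so y* = 30.2.
From dx/dt = 0: 1.5(1 - x*/277) = 0.0217·30.2, giving x* = 277·(1 - 0.436) = 156.
From dy/dt = 0: 0.00169·156 - 0.122 = 0.0421z*, so z* = 0.142/0.0421 = 3.37.

x* ≈ 156, y* ≈ 30.2, z* ≈ 3.37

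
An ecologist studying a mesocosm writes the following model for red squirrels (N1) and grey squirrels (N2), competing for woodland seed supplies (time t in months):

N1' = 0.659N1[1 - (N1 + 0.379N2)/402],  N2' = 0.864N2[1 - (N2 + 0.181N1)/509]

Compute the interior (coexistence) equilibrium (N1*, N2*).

Setting both brackets to zero gives the nullclines N1 + 0.379N2 = 402 and 0.181N1 + N2 = 509.
Substituting N2 = 509 - 0.181N1 into the first: N1(1 - 0.379·0.181) = 402 - 0.379·509.
So N1* = 209/0.931 = 224, and then N2* = 509 - 0.181·224 = 468.

N1* ≈ 224, N2* ≈ 468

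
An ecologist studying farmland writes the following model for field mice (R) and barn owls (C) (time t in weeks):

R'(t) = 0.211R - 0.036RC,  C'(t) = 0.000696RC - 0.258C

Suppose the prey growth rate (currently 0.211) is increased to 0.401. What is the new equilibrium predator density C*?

At the interior fixed point, setting dR/dt = 0 with R > 0 fixes C* = (prey growth rate)/(RC coefficient) — independent of the other coefficients.
With the change, C* = 0.401/0.036 = 11.1; it rises from 5.86.

C* ≈ 11.1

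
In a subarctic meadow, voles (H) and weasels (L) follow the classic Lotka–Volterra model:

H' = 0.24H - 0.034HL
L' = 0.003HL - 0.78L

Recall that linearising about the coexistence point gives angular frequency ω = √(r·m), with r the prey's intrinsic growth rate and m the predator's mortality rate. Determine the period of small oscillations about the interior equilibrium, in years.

Here r = 0.24 and m = 0.78, so r·m = 0.187.
ω = √0.187 = 0.433 per year, hence T = 2π/ω ≈ 14.5 years.

T ≈ 14.5 years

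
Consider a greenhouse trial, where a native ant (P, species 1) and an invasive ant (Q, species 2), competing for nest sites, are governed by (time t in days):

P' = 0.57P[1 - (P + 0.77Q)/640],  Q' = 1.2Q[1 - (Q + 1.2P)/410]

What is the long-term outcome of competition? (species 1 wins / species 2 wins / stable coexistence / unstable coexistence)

species 1 excludes species 2

Compare the nullcline intercepts: K1/α12 = 640/0.77 = 831 > K2 = 410; K2/α21 = 410/1.2 = 342 < K1 = 640.
Since the inequalities point opposite ways, species 1 can invade but species 2 cannot.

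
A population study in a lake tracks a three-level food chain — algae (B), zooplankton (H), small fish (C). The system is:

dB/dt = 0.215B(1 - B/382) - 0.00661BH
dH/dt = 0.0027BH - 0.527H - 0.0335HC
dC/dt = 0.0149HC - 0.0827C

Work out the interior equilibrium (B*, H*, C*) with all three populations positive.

B* ≈ 317, H* ≈ 5.55, C* ≈ 9.8

From dC/dt = 0: 0.0149H* = 0.0827, so H* = 5.55.
From dB/dt = 0: 0.215(1 - B*/382) = 0.00661·5.55, giving B* = 382·(1 - 0.171) = 317.
From dH/dt = 0: 0.0027·317 - 0.527 = 0.0335C*, so C* = 0.328/0.0335 = 9.8.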